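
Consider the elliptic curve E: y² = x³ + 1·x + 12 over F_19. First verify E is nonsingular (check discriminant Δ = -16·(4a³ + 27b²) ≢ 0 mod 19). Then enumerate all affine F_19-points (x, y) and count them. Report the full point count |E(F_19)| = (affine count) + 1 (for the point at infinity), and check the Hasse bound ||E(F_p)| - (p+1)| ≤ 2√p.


Affine points = {(3, 2), (3, 17), (4, 2), (4, 17), (5, 3), (5, 16), (6, 5), (6, 14), (7, 1), (7, 18), (8, 0), (9, 3), (9, 16), (11, 9), (11, 10), (12, 2), (12, 17), (15, 1), (15, 18), (16, 1), (16, 18)}; affine count = 21; |E(F_19)| = 22.

Discriminant check: Δ ∝ 4a³ + 27b² = 4·1³ + 27·12² = 4·1 + 27·144 ≡ 16 (mod 19). Nonzero ⇒ E is nonsingular.
For each x ∈ F_19, compute rhs = x³ + 1·x + 12 mod 19, then count y ∈ F_19 with y² ≡ rhs.
  x = 0: rhs = 12, matching y values: none (0 points).
  x = 1: rhs = 14, matching y values: none (0 points).
  x = 2: rhs = 3, matching y values: none (0 points).
  x = 3: rhs = 4, matching y values: 2, 17 (2 points).
  x = 4: rhs = 4, matching y values: 2, 17 (2 points).
  x = 5: rhs = 9, matching y values: 3, 16 (2 points).
  x = 6: rhs = 6, matching y values: 5, 14 (2 points).
  x = 7: rhs = 1, matching y values: 1, 18 (2 points).
  x = 8: rhs = 0, matching y values: 0 (1 points).
  x = 9: rhs = 9, matching y values: 3, 16 (2 points).
  x = 10: rhs = 15, matching y values: none (0 points).
  x = 11: rhs = 5, matching y values: 9, 10 (2 points).
  x = 12: rhs = 4, matching y values: 2, 17 (2 points).
  x = 13: rhs = 18, matching y values: none (0 points).
  x = 14: rhs = 15, matching y values: none (0 points).
  x = 15: rhs = 1, matching y values: 1, 18 (2 points).
  x = 16: rhs = 1, matching y values: 1, 18 (2 points).
  x = 17: rhs = 2, matching y values: none (0 points).
  x = 18: rhs = 10, matching y values: none (0 points).
Total affine count: 21.
Full point count |E(F_19)| = 21 + 1 = 22.
Hasse bound: |22 − (19+1)| = |2| = 2 ≤ 2√19 ≈ 8.7178 ✓.


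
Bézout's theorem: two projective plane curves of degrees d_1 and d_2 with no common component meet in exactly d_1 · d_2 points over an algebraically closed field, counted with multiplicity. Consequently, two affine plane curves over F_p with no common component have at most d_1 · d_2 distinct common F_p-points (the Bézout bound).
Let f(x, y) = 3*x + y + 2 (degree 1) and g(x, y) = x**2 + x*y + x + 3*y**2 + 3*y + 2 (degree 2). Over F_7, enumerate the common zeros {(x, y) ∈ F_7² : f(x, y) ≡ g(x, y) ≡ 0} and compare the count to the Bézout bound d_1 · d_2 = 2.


Common zeros: {(5, 4), (6, 1)}; count = 2; Bézout bound = 2.

deg(f) = 1, deg(g) = 2, so Bézout bound = 2.
Scan x ∈ F_7. For each x, list the y ∈ F_7 with f(x, y) ≡ 0 and those with g(x, y) ≡ 0 (mod 7); the common zeros in that column are the intersection.
  x = 0: f ≡ 0 at y ∈ {5}; g ≡ 0 at y ∈ ∅; common: ∅.
  x = 1: f ≡ 0 at y ∈ {2}; g ≡ 0 at y ∈ ∅; common: ∅.
  x = 2: f ≡ 0 at y ∈ {6}; g ≡ 0 at y ∈ ∅; common: ∅.
  x = 3: f ≡ 0 at y ∈ {3}; g ≡ 0 at y ∈ {0, 5}; common: ∅.
  x = 4: f ≡ 0 at y ∈ {0}; g ≡ 0 at y ∈ {3, 4}; common: ∅.
  x = 5: f ≡ 0 at y ∈ {4}; g ≡ 0 at y ∈ {4, 5}; common: {4}.
  x = 6: f ≡ 0 at y ∈ {1}; g ≡ 0 at y ∈ {1, 3}; common: {1}.
Collecting: common zeros = {(5, 4), (6, 1)}, so the count is 2.
Comparison with the Bézout bound: 2 ≤ 2 = deg(f)·deg(g), as expected for curves with no common component (the bound is attained).


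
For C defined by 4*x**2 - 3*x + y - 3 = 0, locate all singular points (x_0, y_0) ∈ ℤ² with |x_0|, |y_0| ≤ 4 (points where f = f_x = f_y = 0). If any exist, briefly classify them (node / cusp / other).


No singular points in the scanned grid; C is smooth there.

Compute partial derivatives:
  f_x = 8*x - 3.
  f_y = 1.
f_y = 1 is a nonzero constant, so f_y never vanishes: no point (x, y) can satisfy f = f_x = f_y = 0. In particular no (x, y) ∈ {−4, ..., 4}² is singular; the curve is smooth.


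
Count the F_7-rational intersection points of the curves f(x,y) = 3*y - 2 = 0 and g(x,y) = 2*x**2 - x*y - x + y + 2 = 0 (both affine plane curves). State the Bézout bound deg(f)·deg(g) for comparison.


Common zeros: {(4, 3), (5, 3)}; count = 2; Bézout bound = 2.

deg(f) = 1, deg(g) = 2, so Bézout bound = 2.
Scan x ∈ F_7. For each x, list the y ∈ F_7 with f(x, y) ≡ 0 and those with g(x, y) ≡ 0 (mod 7); the common zeros in that column are the intersection.
  x = 0: f ≡ 0 at y ∈ {3}; g ≡ 0 at y ∈ {5}; common: ∅.
  x = 1: f ≡ 0 at y ∈ {3}; g ≡ 0 at y ∈ ∅; common: ∅.
  x = 2: f ≡ 0 at y ∈ {3}; g ≡ 0 at y ∈ {1}; common: ∅.
  x = 3: f ≡ 0 at y ∈ {3}; g ≡ 0 at y ∈ {5}; common: ∅.
  x = 4: f ≡ 0 at y ∈ {3}; g ≡ 0 at y ∈ {3}; common: {3}.
  x = 5: f ≡ 0 at y ∈ {3}; g ≡ 0 at y ∈ {3}; common: {3}.
  x = 6: f ≡ 0 at y ∈ {3}; g ≡ 0 at y ∈ {1}; common: ∅.
Collecting: common zeros = {(4, 3), (5, 3)}, so the count is 2.
Comparison with the Bézout bound: 2 ≤ 2 = deg(f)·deg(g), as expected for curves with no common component (the bound is attained).


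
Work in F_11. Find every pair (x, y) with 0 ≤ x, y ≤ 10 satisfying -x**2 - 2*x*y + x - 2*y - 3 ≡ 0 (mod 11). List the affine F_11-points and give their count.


Affine F_11-points: {(0, 4), (1, 2), (2, 1), (3, 3), (4, 4), (5, 10), (6, 0), (7, 2), (8, 1), (9, 10)}; count = 10.

For each of the 121 pairs (x, y) ∈ F_11², evaluate f(x, y) mod 11. Record the zeros.
  x = 0: [0↦8, 1↦6, 2↦4, 3↦2, 4↦0, 5↦9, 6↦7, 7↦5, 8↦3, 9↦1, 10↦10]  zeros at y ∈ {4}
  x = 1: [0↦8, 1↦4, 2↦0, 3↦7, 4↦3, 5↦10, 6↦6, 7↦2, 8↦9, 9↦5, 10↦1]  zeros at y ∈ {2}
  x = 2: [0↦6, 1↦0, 2↦5, 3↦10, 4↦4, 5↦9, 6↦3, 7↦8, 8↦2, 9↦7, 10↦1]  zeros at y ∈ {1}
  x = 3: [0↦2, 1↦5, 2↦8, 3↦0, 4↦3, 5↦6, 6↦9, 7↦1, 8↦4, 9↦7, 10↦10]  zeros at y ∈ {3}
  x = 4: [0↦7, 1↦8, 2↦9, 3↦10, 4↦0, 5↦1, 6↦2, 7↦3, 8↦4, 9↦5, 10↦6]  zeros at y ∈ {4}
  x = 5: [0↦10, 1↦9, 2↦8, 3↦7, 4↦6, 5↦5, 6↦4, 7↦3, 8↦2, 9↦1, 10↦0]  zeros at y ∈ {10}
  x = 6: [0↦0, 1↦8, 2↦5, 3↦2, 4↦10, 5↦7, 6↦4, 7↦1, 8↦9, 9↦6, 10↦3]  zeros at y ∈ {0}
  x = 7: [0↦10, 1↦5, 2↦0, 3↦6, 4↦1, 5↦7, 6↦2, 7↦8, 8↦3, 9↦9, 10↦4]  zeros at y ∈ {2}
  x = 8: [0↦7, 1↦0, 2↦4, 3↦8, 4↦1, 5↦5, 6↦9, 7↦2, 8↦6, 9↦10, 10↦3]  zeros at y ∈ {1}
  x = 9: [0↦2, 1↦4, 2↦6, 3↦8, 4↦10, 5↦1, 6↦3, 7↦5, 8↦7, 9↦9, 10↦0]  zeros at y ∈ {10}
  x = 10: [0↦6, 1↦6, 2↦6, 3↦6, 4↦6, 5↦6, 6↦6, 7↦6, 8↦6, 9↦6, 10↦6]  zeros at y ∈ ∅
Collecting zeros: affine points = {(0, 4), (1, 2), (2, 1), (3, 3), (4, 4), (5, 10), (6, 0), (7, 2), (8, 1), (9, 10)}.
Total count |C(F_11)_aff| = 10.


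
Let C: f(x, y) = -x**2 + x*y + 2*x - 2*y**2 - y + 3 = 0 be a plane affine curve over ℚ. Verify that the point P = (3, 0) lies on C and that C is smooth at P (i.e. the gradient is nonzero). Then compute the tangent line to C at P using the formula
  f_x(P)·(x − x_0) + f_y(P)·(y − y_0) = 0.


Tangent line at P: -4*x + 2*y + 12 = 0.

Step 1: f(3, 0) = 0, so P lies on C.
Step 2: partial derivatives
  f_x(x, y) = -2*x + y + 2, f_y(x, y) = x - 4*y - 1.
  f_x(P) = -4, f_y(P) = 2 (gradient nonzero, so P is smooth).
Step 3: tangent line at P: -4·(x − 3) + 2·(y − 0) = 0.
Expanding: -4*x + 2*y + 12 = 0.


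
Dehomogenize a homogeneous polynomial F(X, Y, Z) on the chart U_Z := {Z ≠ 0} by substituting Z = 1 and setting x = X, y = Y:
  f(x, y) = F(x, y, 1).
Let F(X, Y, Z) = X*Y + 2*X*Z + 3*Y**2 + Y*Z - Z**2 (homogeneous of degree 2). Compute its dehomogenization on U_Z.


f(x, y) = x*y + 2*x + 3*y**2 + y - 1

On U_Z we set Z = 1. Each monomial c·X^i·Y^j·Z^k in F becomes c·x^i·y^j·1^k = c·x^i·y^j.
Substituting Z = 1: F(X, Y, 1) = x*y + 2*x + 3*y**2 + y - 1.
Note: deg(f) ≤ deg(F) = 2; strict inequality happens when F is divisible by Z (lost terms).


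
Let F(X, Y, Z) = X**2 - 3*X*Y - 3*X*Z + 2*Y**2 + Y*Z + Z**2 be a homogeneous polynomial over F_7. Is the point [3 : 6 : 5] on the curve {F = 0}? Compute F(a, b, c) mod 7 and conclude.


F(3,6,5) ≡ 2 (mod 7); P is NOT on the curve.

Evaluate F(3, 6, 5) term-by-term (mod 7).
  X**2 ↦ 1·9·1·1 = 9
  -3*X*Y ↦ -3·3·6·1 = -54
  -3*X*Z ↦ -3·3·1·5 = -45
  2*Y**2 ↦ 2·1·36·1 = 72
  Y*Z ↦ 1·1·6·5 = 30
  Z**2 ↦ 1·1·1·25 = 25
Sum: F(3, 6, 5) = (9) + (-54) + (-45) + (72) + (30) + (25) = 37.
Reducing mod 7: 37 ≡ 2 (mod 7).
Since F(a, b, c) ≡ 2 ≠ 0 (mod 7), P does NOT lie on the curve.


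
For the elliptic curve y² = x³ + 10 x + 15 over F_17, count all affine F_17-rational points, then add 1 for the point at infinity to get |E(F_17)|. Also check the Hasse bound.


Affine points = {(0, 7), (0, 10), (1, 3), (1, 14), (2, 3), (2, 14), (3, 2), (3, 15), (4, 0), (6, 6), (6, 11), (9, 1), (9, 16), (13, 8), (13, 9), (14, 3), (14, 14), (15, 2), (15, 15), (16, 2), (16, 15)}; affine count = 21; |E(F_17)| = 22.

Discriminant check: Δ ∝ 4a³ + 27b² = 4·10³ + 27·15² = 4·1000 + 27·225 ≡ 11 (mod 17). Nonzero ⇒ E is nonsingular.
For each x ∈ F_17, compute rhs = x³ + 10·x + 15 mod 17, then count y ∈ F_17 with y² ≡ rhs.
  x = 0: rhs = 15, matching y values: 7, 10 (2 points).
  x = 1: rhs = 9, matching y values: 3, 14 (2 points).
  x = 2: rhs = 9, matching y values: 3, 14 (2 points).
  x = 3: rhs = 4, matching y values: 2, 15 (2 points).
  x = 4: rhs = 0, matching y values: 0 (1 points).
  x = 5: rhs = 3, matching y values: none (0 points).
  x = 6: rhs = 2, matching y values: 6, 11 (2 points).
  x = 7: rhs = 3, matching y values: none (0 points).
  x = 8: rhs = 12, matching y values: none (0 points).
  x = 9: rhs = 1, matching y values: 1, 16 (2 points).
  x = 10: rhs = 10, matching y values: none (0 points).
  x = 11: rhs = 11, matching y values: none (0 points).
  x = 12: rhs = 10, matching y values: none (0 points).
  x = 13: rhs = 13, matching y values: 8, 9 (2 points).
  x = 14: rhs = 9, matching y values: 3, 14 (2 points).
  x = 15: rhs = 4, matching y values: 2, 15 (2 points).
  x = 16: rhs = 4, matching y values: 2, 15 (2 points).
Total affine count: 21.
Full point count |E(F_17)| = 21 + 1 = 22.
Hasse bound: |22 − (17+1)| = |4| = 4 ≤ 2√17 ≈ 8.2462 ✓.


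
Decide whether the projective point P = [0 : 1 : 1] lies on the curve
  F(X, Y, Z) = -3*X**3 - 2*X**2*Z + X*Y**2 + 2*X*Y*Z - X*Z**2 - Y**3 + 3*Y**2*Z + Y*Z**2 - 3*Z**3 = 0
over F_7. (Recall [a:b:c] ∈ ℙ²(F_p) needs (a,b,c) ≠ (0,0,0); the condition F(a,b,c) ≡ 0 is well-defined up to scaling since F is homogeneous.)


F(0,1,1) ≡ 0 (mod 7); P is on the curve.

Evaluate F(0, 1, 1) term-by-term (mod 7).
  -3*X**3 ↦ -3·0·1·1 = 0
  -2*X**2*Z ↦ -2·0·1·1 = 0
  X*Y**2 ↦ 1·0·1·1 = 0
  2*X*Y*Z ↦ 2·0·1·1 = 0
  -X*Z**2 ↦ -1·0·1·1 = 0
  -Y**3 ↦ -1·1·1·1 = -1
  3*Y**2*Z ↦ 3·1·1·1 = 3
  Y*Z**2 ↦ 1·1·1·1 = 1
  -3*Z**3 ↦ -3·1·1·1 = -3
Sum: F(0, 1, 1) = (0) + (0) + (0) + (0) + (0) + (-1) + (3) + (1) + (-3) = 0.
Reducing mod 7: 0 ≡ 0 (mod 7).
Since F(a, b, c) ≡ 0 (mod 7), P lies on the curve.


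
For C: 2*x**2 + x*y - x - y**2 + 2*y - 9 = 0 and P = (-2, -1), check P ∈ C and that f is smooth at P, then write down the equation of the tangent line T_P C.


Tangent line at P: -10*x + 2*y - 18 = 0.

Step 1: f(-2, -1) = 0, so P lies on C.
Step 2: partial derivatives
  f_x(x, y) = 4*x + y - 1, f_y(x, y) = x - 2*y + 2.
  f_x(P) = -10, f_y(P) = 2 (gradient nonzero, so P is smooth).
Step 3: tangent line at P: -10·(x − -2) + 2·(y − -1) = 0.
Expanding: -10*x + 2*y - 18 = 0.


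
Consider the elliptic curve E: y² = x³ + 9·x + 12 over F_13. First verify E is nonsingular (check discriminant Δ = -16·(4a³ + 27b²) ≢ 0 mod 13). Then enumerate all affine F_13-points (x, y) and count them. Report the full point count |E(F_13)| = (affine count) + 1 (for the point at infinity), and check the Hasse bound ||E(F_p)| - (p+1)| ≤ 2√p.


Affine points = {(0, 5), (0, 8), (1, 3), (1, 10), (2, 5), (2, 8), (3, 1), (3, 12), (5, 0), (6, 3), (6, 10), (9, 4), (9, 9), (10, 6), (10, 7), (11, 5), (11, 8)}; affine count = 17; |E(F_13)| = 18.

Discriminant check: Δ ∝ 4a³ + 27b² = 4·9³ + 27·12² = 4·729 + 27·144 ≡ 5 (mod 13). Nonzero ⇒ E is nonsingular.
For each x ∈ F_13, compute rhs = x³ + 9·x + 12 mod 13, then count y ∈ F_13 with y² ≡ rhs.
  x = 0: rhs = 12, matching y values: 5, 8 (2 points).
  x = 1: rhs = 9, matching y values: 3, 10 (2 points).
  x = 2: rhs = 12, matching y values: 5, 8 (2 points).
  x = 3: rhs = 1, matching y values: 1, 12 (2 points).
  x = 4: rhs = 8, matching y values: none (0 points).
  x = 5: rhs = 0, matching y values: 0 (1 points).
  x = 6: rhs = 9, matching y values: 3, 10 (2 points).
  x = 7: rhs = 2, matching y values: none (0 points).
  x = 8: rhs = 11, matching y values: none (0 points).
  x = 9: rhs = 3, matching y values: 4, 9 (2 points).
  x = 10: rhs = 10, matching y values: 6, 7 (2 points).
  x = 11: rhs = 12, matching y values: 5, 8 (2 points).
  x = 12: rhs = 2, matching y values: none (0 points).
Total affine count: 17.
Full point count |E(F_13)| = 17 + 1 = 18.
Hasse bound: |18 − (13+1)| = |4| = 4 ≤ 2√13 ≈ 7.2111 ✓.


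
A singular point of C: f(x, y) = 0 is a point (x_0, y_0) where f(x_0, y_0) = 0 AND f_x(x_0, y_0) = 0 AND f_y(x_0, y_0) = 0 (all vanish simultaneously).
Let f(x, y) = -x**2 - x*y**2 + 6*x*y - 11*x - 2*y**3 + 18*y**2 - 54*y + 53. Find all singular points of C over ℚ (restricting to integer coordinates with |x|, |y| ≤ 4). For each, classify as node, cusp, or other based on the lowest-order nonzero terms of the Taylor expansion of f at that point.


Singular points: {(-1, 3)}; classification: node.

Compute partial derivatives:
  f_x = -2*x - y**2 + 6*y - 11.
  f_y = -2*x*y + 6*x - 6*y**2 + 36*y - 54.
Scan x_0 ∈ {−4, ..., 4}. For each x_0, f_y(x_0, y) is a polynomial in y; find its integer roots y ∈ {−4, ..., 4}, then test f_x and f at those candidates.
  x = -4: f_y(-4, y) = -6*y**2 + 44*y - 78; vanishes at y ∈ {3}. (-4, 3): f_x = 6 ≠ 0.
  x = -3: f_y(-3, y) = -6*y**2 + 42*y - 72; vanishes at y ∈ {3, 4}. (-3, 3): f_x = 4 ≠ 0; (-3, 4): f_x = 3 ≠ 0.
  x = -2: f_y(-2, y) = -6*y**2 + 40*y - 66; vanishes at y ∈ {3}. (-2, 3): f_x = 2 ≠ 0.
  x = -1: f_y(-1, y) = -6*y**2 + 38*y - 60; vanishes at y ∈ {3}. (-1, 3): f_x = 0, f = 0 — SINGULAR.
  x = 0: f_y(0, y) = -6*y**2 + 36*y - 54; vanishes at y ∈ {3}. (0, 3): f_x = -2 ≠ 0.
  x = 1: f_y(1, y) = -6*y**2 + 34*y - 48; vanishes at y ∈ {3}. (1, 3): f_x = -4 ≠ 0.
  x = 2: f_y(2, y) = -6*y**2 + 32*y - 42; vanishes at y ∈ {3}. (2, 3): f_x = -6 ≠ 0.
  x = 3: f_y(3, y) = -6*y**2 + 30*y - 36; vanishes at y ∈ {2, 3}. (3, 2): f_x = -9 ≠ 0; (3, 3): f_x = -8 ≠ 0.
  x = 4: f_y(4, y) = -6*y**2 + 28*y - 30; vanishes at y ∈ {3}. (4, 3): f_x = -10 ≠ 0.
Only singular point on the grid: (-1, 3).
Classify: substitute x = -1 + u, y = 3 + v and expand: f = -u**2 - u*v**2 - 2*v**3 + v**2.
No constant or linear terms (consistent with a singular point). Quadratic part: -u**2 + v**2. Cubic part: -u*v**2 - 2*v**3.
The quadratic part v**2 - u**2 = (v − u)(v + u) splits into two distinct linear factors, so there are two distinct tangent lines y − 3 = ±(x − -1) — this is a node (ordinary double point).
Classification: node.


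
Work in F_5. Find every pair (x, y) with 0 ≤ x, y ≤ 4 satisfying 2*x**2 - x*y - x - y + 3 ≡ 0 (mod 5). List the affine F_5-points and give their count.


Affine F_5-points: {(0, 3), (1, 2), (2, 3), (3, 2)}; count = 4.

For each of the 25 pairs (x, y) ∈ F_5², evaluate f(x, y) mod 5. Record the zeros.
  x = 0: [0↦3, 1↦2, 2↦1, 3↦0, 4↦4]  zeros at y ∈ {3}
  x = 1: [0↦4, 1↦2, 2↦0, 3↦3, 4↦1]  zeros at y ∈ {2}
  x = 2: [0↦4, 1↦1, 2↦3, 3↦0, 4↦2]  zeros at y ∈ {3}
  x = 3: [0↦3, 1↦4, 2↦0, 3↦1, 4↦2]  zeros at y ∈ {2}
  x = 4: [0↦1, 1↦1, 2↦1, 3↦1, 4↦1]  zeros at y ∈ ∅
Collecting zeros: affine points = {(0, 3), (1, 2), (2, 3), (3, 2)}.
Total count |C(F_5)_aff| = 4.


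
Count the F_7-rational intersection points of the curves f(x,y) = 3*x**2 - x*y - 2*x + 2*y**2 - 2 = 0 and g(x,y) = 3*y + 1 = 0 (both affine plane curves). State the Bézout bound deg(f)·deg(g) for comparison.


Common zeros: {(3, 2)}; count = 1; Bézout bound = 2.

deg(f) = 2, deg(g) = 1, so Bézout bound = 2.
Scan x ∈ F_7. For each x, list the y ∈ F_7 with f(x, y) ≡ 0 and those with g(x, y) ≡ 0 (mod 7); the common zeros in that column are the intersection.
  x = 0: f ≡ 0 at y ∈ {1, 6}; g ≡ 0 at y ∈ {2}; common: ∅.
  x = 1: f ≡ 0 at y ∈ {1, 3}; g ≡ 0 at y ∈ {2}; common: ∅.
  x = 2: f ≡ 0 at y ∈ ∅; g ≡ 0 at y ∈ {2}; common: ∅.
  x = 3: f ≡ 0 at y ∈ {2, 3}; g ≡ 0 at y ∈ {2}; common: {2}.
  x = 4: f ≡ 0 at y ∈ ∅; g ≡ 0 at y ∈ {2}; common: ∅.
  x = 5: f ≡ 0 at y ∈ {0, 6}; g ≡ 0 at y ∈ {2}; common: ∅.
  x = 6: f ≡ 0 at y ∈ ∅; g ≡ 0 at y ∈ {2}; common: ∅.
Collecting: common zeros = {(3, 2)}, so the count is 1.
Comparison with the Bézout bound: 1 ≤ 2 = deg(f)·deg(g), as expected for curves with no common component (the affine F_7-count falls short of the bound because intersections may lie at infinity, over extension fields, or carry multiplicity).


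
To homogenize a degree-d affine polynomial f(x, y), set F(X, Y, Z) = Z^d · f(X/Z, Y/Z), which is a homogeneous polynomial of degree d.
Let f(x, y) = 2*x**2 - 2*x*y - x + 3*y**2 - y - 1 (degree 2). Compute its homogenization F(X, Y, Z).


F(X, Y, Z) = 2*X**2 - 2*X*Y - X*Z + 3*Y**2 - Y*Z - Z**2

deg(f) = 2.
Substitute x = X/Z, y = Y/Z into f, then multiply by Z^2.
  monomial 2·x^2·y^0 ↦ 2·X^2·Y^0·Z^0.
  monomial -2·x^1·y^1 ↦ -2·X^1·Y^1·Z^0.
  monomial -1·x^1·y^0 ↦ -1·X^1·Y^0·Z^1.
  monomial 3·x^0·y^2 ↦ 3·X^0·Y^2·Z^0.
  monomial -1·x^0·y^1 ↦ -1·X^0·Y^1·Z^1.
  monomial -1·x^0·y^0 ↦ -1·X^0·Y^0·Z^2.
Collecting: F(X, Y, Z) = 2*X**2 - 2*X*Y - X*Z + 3*Y**2 - Y*Z - Z**2.


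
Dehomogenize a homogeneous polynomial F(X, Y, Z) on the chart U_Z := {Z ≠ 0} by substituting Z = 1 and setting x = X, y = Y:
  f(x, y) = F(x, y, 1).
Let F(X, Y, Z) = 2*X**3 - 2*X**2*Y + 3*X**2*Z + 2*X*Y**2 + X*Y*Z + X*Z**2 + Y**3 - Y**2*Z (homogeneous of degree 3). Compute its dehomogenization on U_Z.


f(x, y) = 2*x**3 - 2*x**2*y + 3*x**2 + 2*x*y**2 + x*y + x + y**3 - y**2

On U_Z we set Z = 1. Each monomial c·X^i·Y^j·Z^k in F becomes c·x^i·y^j·1^k = c·x^i·y^j.
Substituting Z = 1: F(X, Y, 1) = 2*x**3 - 2*x**2*y + 3*x**2 + 2*x*y**2 + x*y + x + y**3 - y**2.
Note: deg(f) ≤ deg(F) = 3; strict inequality happens when F is divisible by Z (lost terms).


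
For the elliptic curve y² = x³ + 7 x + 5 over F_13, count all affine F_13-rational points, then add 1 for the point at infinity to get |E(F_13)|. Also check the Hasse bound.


Affine points = {(1, 0), (2, 1), (2, 12), (3, 1), (3, 12), (5, 3), (5, 10), (6, 4), (6, 9), (8, 1), (8, 12), (9, 2), (9, 11), (10, 3), (10, 10), (11, 3), (11, 10), (12, 6), (12, 7)}; affine count = 19; |E(F_13)| = 20.

Discriminant check: Δ ∝ 4a³ + 27b² = 4·7³ + 27·5² = 4·343 + 27·25 ≡ 6 (mod 13). Nonzero ⇒ E is nonsingular.
For each x ∈ F_13, compute rhs = x³ + 7·x + 5 mod 13, then count y ∈ F_13 with y² ≡ rhs.
  x = 0: rhs = 5, matching y values: none (0 points).
  x = 1: rhs = 0, matching y values: 0 (1 points).
  x = 2: rhs = 1, matching y values: 1, 12 (2 points).
  x = 3: rhs = 1, matching y values: 1, 12 (2 points).
  x = 4: rhs = 6, matching y values: none (0 points).
  x = 5: rhs = 9, matching y values: 3, 10 (2 points).
  x = 6: rhs = 3, matching y values: 4, 9 (2 points).
  x = 7: rhs = 7, matching y values: none (0 points).
  x = 8: rhs = 1, matching y values: 1, 12 (2 points).
  x = 9: rhs = 4, matching y values: 2, 11 (2 points).
  x = 10: rhs = 9, matching y values: 3, 10 (2 points).
  x = 11: rhs = 9, matching y values: 3, 10 (2 points).
  x = 12: rhs = 10, matching y values: 6, 7 (2 points).
Total affine count: 19.
Full point count |E(F_13)| = 19 + 1 = 20.
Hasse bound: |20 − (13+1)| = |6| = 6 ≤ 2√13 ≈ 7.2111 ✓.


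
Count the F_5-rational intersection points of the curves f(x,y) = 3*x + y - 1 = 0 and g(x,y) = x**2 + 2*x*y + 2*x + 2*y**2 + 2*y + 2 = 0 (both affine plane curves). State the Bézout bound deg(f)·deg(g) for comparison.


Common zeros: {(1, 3), (2, 0)}; count = 2; Bézout bound = 2.

deg(f) = 1, deg(g) = 2, so Bézout bound = 2.
Scan x ∈ F_5. For each x, list the y ∈ F_5 with f(x, y) ≡ 0 and those with g(x, y) ≡ 0 (mod 5); the common zeros in that column are the intersection.
  x = 0: f ≡ 0 at y ∈ {1}; g ≡ 0 at y ∈ ∅; common: ∅.
  x = 1: f ≡ 0 at y ∈ {3}; g ≡ 0 at y ∈ {0, 3}; common: {3}.
  x = 2: f ≡ 0 at y ∈ {0}; g ≡ 0 at y ∈ {0, 2}; common: {0}.
  x = 3: f ≡ 0 at y ∈ {2}; g ≡ 0 at y ∈ ∅; common: ∅.
  x = 4: f ≡ 0 at y ∈ {4}; g ≡ 0 at y ∈ ∅; common: ∅.
Collecting: common zeros = {(1, 3), (2, 0)}, so the count is 2.
Comparison with the Bézout bound: 2 ≤ 2 = deg(f)·deg(g), as expected for curves with no common component (the bound is attained).


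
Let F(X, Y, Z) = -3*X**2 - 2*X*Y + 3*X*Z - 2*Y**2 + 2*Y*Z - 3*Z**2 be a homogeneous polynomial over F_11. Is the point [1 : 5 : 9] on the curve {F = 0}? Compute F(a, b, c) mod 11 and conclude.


F(1,5,9) ≡ 9 (mod 11); P is NOT on the curve.

Evaluate F(1, 5, 9) term-by-term (mod 11).
  -3*X**2 ↦ -3·1·1·1 = -3
  -2*X*Y ↦ -2·1·5·1 = -10
  3*X*Z ↦ 3·1·1·9 = 27
  -2*Y**2 ↦ -2·1·25·1 = -50
  2*Y*Z ↦ 2·1·5·9 = 90
  -3*Z**2 ↦ -3·1·1·81 = -243
Sum: F(1, 5, 9) = (-3) + (-10) + (27) + (-50) + (90) + (-243) = -189.
Reducing mod 11: -189 ≡ 9 (mod 11).
Since F(a, b, c) ≡ 9 ≠ 0 (mod 11), P does NOT lie on the curve.


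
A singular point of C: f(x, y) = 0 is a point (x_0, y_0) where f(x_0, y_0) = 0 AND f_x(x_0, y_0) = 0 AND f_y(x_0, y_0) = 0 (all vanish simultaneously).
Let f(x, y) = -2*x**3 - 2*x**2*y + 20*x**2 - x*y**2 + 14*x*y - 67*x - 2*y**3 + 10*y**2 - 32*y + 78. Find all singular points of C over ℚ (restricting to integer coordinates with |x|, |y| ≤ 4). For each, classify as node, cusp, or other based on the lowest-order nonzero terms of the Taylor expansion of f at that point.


Singular points: {(3, 1)}; classification: cusp.

Compute partial derivatives:
  f_x = -6*x**2 - 4*x*y + 40*x - y**2 + 14*y - 67.
  f_y = -2*x**2 - 2*x*y + 14*x - 6*y**2 + 20*y - 32.
Scan x_0 ∈ {−4, ..., 4}. For each x_0, f_y(x_0, y) is a polynomial in y; find its integer roots y ∈ {−4, ..., 4}, then test f_x and f at those candidates.
  x = -4: f_y(-4, y) = -6*y**2 + 28*y - 120; no integer root y with |y| ≤ 4.
  x = -3: f_y(-3, y) = -6*y**2 + 26*y - 92; no integer root y with |y| ≤ 4.
  x = -2: f_y(-2, y) = -6*y**2 + 24*y - 68; no integer root y with |y| ≤ 4.
  x = -1: f_y(-1, y) = -6*y**2 + 22*y - 48; no integer root y with |y| ≤ 4.
  x = 0: f_y(0, y) = -6*y**2 + 20*y - 32; no integer root y with |y| ≤ 4.
  x = 1: f_y(1, y) = -6*y**2 + 18*y - 20; no integer root y with |y| ≤ 4.
  x = 2: f_y(2, y) = -6*y**2 + 16*y - 12; no integer root y with |y| ≤ 4.
  x = 3: f_y(3, y) = -6*y**2 + 14*y - 8; vanishes at y ∈ {1}. (3, 1): f_x = 0, f = 0 — SINGULAR.
  x = 4: f_y(4, y) = -6*y**2 + 12*y - 8; no integer root y with |y| ≤ 4.
Only singular point on the grid: (3, 1).
Classify: substitute x = 3 + u, y = 1 + v and expand: f = -2*u**3 - 2*u**2*v - u*v**2 - 2*v**3 + v**2.
No constant or linear terms (consistent with a singular point). Quadratic part: v**2. Cubic part: -2*u**3 - 2*u**2*v - u*v**2 - 2*v**3.
The quadratic part v**2 is a perfect square, so there is a single (double) tangent line v = 0, i.e. y = 1. Restricting the cubic part to that line (v = 0) leaves -2*u**3 ≠ 0, so f is not divisible by v and the branch is v² ≈ 2*u**3 to lowest order — this is a cusp.
Classification: cusp.


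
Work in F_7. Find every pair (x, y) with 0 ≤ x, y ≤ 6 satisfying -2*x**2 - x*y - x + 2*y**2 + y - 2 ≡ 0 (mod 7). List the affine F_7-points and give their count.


Affine F_7-points: {(6, 3)}; count = 1.

For each of the 49 pairs (x, y) ∈ F_7², evaluate f(x, y) mod 7. Record the zeros.
  x = 0: [0↦5, 1↦1, 2↦1, 3↦5, 4↦6, 5↦4, 6↦6]  zeros at y ∈ ∅
  x = 1: [0↦2, 1↦4, 2↦3, 3↦6, 4↦6, 5↦3, 6↦4]  zeros at y ∈ ∅
  x = 2: [0↦2, 1↦3, 2↦1, 3↦3, 4↦2, 5↦5, 6↦5]  zeros at y ∈ ∅
  x = 3: [0↦5, 1↦5, 2↦2, 3↦3, 4↦1, 5↦3, 6↦2]  zeros at y ∈ ∅
  x = 4: [0↦4, 1↦3, 2↦6, 3↦6, 4↦3, 5↦4, 6↦2]  zeros at y ∈ ∅
  x = 5: [0↦6, 1↦4, 2↦6, 3↦5, 4↦1, 5↦1, 6↦5]  zeros at y ∈ ∅
  x = 6: [0↦4, 1↦1, 2↦2, 3↦0, 4↦2, 5↦1, 6↦4]  zeros at y ∈ {3}
Collecting zeros: affine points = {(6, 3)}.
Total count |C(F_7)_aff| = 1.


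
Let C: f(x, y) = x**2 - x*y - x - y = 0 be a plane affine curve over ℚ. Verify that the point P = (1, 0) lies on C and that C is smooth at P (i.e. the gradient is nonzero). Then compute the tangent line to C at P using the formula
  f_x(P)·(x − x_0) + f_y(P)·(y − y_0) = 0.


Tangent line at P: x - 2*y - 1 = 0.

Step 1: f(1, 0) = 0, so P lies on C.
Step 2: partial derivatives
  f_x(x, y) = 2*x - y - 1, f_y(x, y) = -x - 1.
  f_x(P) = 1, f_y(P) = -2 (gradient nonzero, so P is smooth).
Step 3: tangent line at P: 1·(x − 1) + -2·(y − 0) = 0.
Expanding: x - 2*y - 1 = 0.


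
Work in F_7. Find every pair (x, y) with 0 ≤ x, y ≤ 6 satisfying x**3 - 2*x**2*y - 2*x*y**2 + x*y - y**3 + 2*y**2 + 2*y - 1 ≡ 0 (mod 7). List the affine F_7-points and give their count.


Affine F_7-points: {(0, 6), (1, 0), (1, 1), (1, 6), (2, 0), (2, 1), (2, 4), (3, 4), (4, 0), (4, 2), (4, 6), (6, 1)}; count = 12.

For each of the 49 pairs (x, y) ∈ F_7², evaluate f(x, y) mod 7. Record the zeros.
  x = 0: [0↦6, 1↦2, 2↦3, 3↦3, 4↦3, 5↦4, 6↦0]  zeros at y ∈ {6}
  x = 1: [0↦0, 1↦0, 2↦1, 3↦4, 4↦3, 5↦6, 6↦0]  zeros at y ∈ {0, 1, 6}
  x = 2: [0↦0, 1↦0, 2↦4, 3↦6, 4↦0, 5↦1, 6↦3]  zeros at y ∈ {0, 1, 4}
  x = 3: [0↦5, 1↦1, 2↦4, 3↦1, 4↦0, 5↦2, 6↦1]  zeros at y ∈ {4}
  x = 4: [0↦0, 1↦2, 2↦0, 3↦2, 4↦2, 5↦1, 6↦0]  zeros at y ∈ {0, 2, 6}
  x = 5: [0↦5, 1↦2, 2↦5, 3↦1, 4↦5, 5↦4, 6↦6]  zeros at y ∈ ∅
  x = 6: [0↦5, 1↦0, 2↦4, 3↦4, 4↦1, 5↦3, 6↦4]  zeros at y ∈ {1}
Collecting zeros: affine points = {(0, 6), (1, 0), (1, 1), (1, 6), (2, 0), (2, 1), (2, 4), (3, 4), (4, 0), (4, 2), (4, 6), (6, 1)}.
Total count |C(F_7)_aff| = 12.


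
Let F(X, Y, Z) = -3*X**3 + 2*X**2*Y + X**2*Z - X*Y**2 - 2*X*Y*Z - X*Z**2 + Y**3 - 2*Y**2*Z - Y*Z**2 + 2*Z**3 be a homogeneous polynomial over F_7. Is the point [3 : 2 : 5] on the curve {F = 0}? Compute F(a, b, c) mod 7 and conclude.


F(3,2,5) ≡ 0 (mod 7); P is on the curve.

Evaluate F(3, 2, 5) term-by-term (mod 7).
  -3*X**3 ↦ -3·27·1·1 = -81
  2*X**2*Y ↦ 2·9·2·1 = 36
  X**2*Z ↦ 1·9·1·5 = 45
  -X*Y**2 ↦ -1·3·4·1 = -12
  -2*X*Y*Z ↦ -2·3·2·5 = -60
  -X*Z**2 ↦ -1·3·1·25 = -75
  Y**3 ↦ 1·1·8·1 = 8
  -2*Y**2*Z ↦ -2·1·4·5 = -40
  -Y*Z**2 ↦ -1·1·2·25 = -50
  2*Z**3 ↦ 2·1·1·125 = 250
Sum: F(3, 2, 5) = (-81) + (36) + (45) + (-12) + (-60) + (-75) + (8) + (-40) + (-50) + (250) = 21.
Reducing mod 7: 21 ≡ 0 (mod 7).
Since F(a, b, c) ≡ 0 (mod 7), P lies on the curve.


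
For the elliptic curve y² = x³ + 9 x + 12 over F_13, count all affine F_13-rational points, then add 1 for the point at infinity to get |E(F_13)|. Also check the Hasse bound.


Affine points = {(0, 5), (0, 8), (1, 3), (1, 10), (2, 5), (2, 8), (3, 1), (3, 12), (5, 0), (6, 3), (6, 10), (9, 4), (9, 9), (10, 6), (10, 7), (11, 5), (11, 8)}; affine count = 17; |E(F_13)| = 18.

Discriminant check: Δ ∝ 4a³ + 27b² = 4·9³ + 27·12² = 4·729 + 27·144 ≡ 5 (mod 13). Nonzero ⇒ E is nonsingular.
For each x ∈ F_13, compute rhs = x³ + 9·x + 12 mod 13, then count y ∈ F_13 with y² ≡ rhs.
  x = 0: rhs = 12, matching y values: 5, 8 (2 points).
  x = 1: rhs = 9, matching y values: 3, 10 (2 points).
  x = 2: rhs = 12, matching y values: 5, 8 (2 points).
  x = 3: rhs = 1, matching y values: 1, 12 (2 points).
  x = 4: rhs = 8, matching y values: none (0 points).
  x = 5: rhs = 0, matching y values: 0 (1 points).
  x = 6: rhs = 9, matching y values: 3, 10 (2 points).
  x = 7: rhs = 2, matching y values: none (0 points).
  x = 8: rhs = 11, matching y values: none (0 points).
  x = 9: rhs = 3, matching y values: 4, 9 (2 points).
  x = 10: rhs = 10, matching y values: 6, 7 (2 points).
  x = 11: rhs = 12, matching y values: 5, 8 (2 points).
  x = 12: rhs = 2, matching y values: none (0 points).
Total affine count: 17.
Full point count |E(F_13)| = 17 + 1 = 18.
Hasse bound: |18 − (13+1)| = |4| = 4 ≤ 2√13 ≈ 7.2111 ✓.


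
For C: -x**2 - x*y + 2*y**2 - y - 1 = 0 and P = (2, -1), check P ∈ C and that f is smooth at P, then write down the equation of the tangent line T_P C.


Tangent line at P: -3*x - 7*y - 1 = 0.

Step 1: f(2, -1) = 0, so P lies on C.
Step 2: partial derivatives
  f_x(x, y) = -2*x - y, f_y(x, y) = -x + 4*y - 1.
  f_x(P) = -3, f_y(P) = -7 (gradient nonzero, so P is smooth).
Step 3: tangent line at P: -3·(x − 2) + -7·(y − -1) = 0.
Expanding: -3*x - 7*y - 1 = 0.


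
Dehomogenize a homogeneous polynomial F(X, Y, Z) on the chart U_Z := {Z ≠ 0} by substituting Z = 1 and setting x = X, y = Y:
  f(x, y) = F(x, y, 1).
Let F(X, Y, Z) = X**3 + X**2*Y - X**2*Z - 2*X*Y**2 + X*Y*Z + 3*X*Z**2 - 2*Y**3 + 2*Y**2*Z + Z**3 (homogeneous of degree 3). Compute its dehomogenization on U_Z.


f(x, y) = x**3 + x**2*y - x**2 - 2*x*y**2 + x*y + 3*x - 2*y**3 + 2*y**2 + 1

On U_Z we set Z = 1. Each monomial c·X^i·Y^j·Z^k in F becomes c·x^i·y^j·1^k = c·x^i·y^j.
Substituting Z = 1: F(X, Y, 1) = x**3 + x**2*y - x**2 - 2*x*y**2 + x*y + 3*x - 2*y**3 + 2*y**2 + 1.
Note: deg(f) ≤ deg(F) = 3; strict inequality happens when F is divisible by Z (lost terms).


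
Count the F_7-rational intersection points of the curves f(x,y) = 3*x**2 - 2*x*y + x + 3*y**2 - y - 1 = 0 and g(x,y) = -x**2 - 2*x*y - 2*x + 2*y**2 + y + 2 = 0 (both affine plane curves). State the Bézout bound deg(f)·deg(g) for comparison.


Common zeros: {(1, 3)}; count = 1; Bézout bound = 4.

deg(f) = 2, deg(g) = 2, so Bézout bound = 4.
Scan x ∈ F_7. For each x, list the y ∈ F_7 with f(x, y) ≡ 0 and those with g(x, y) ≡ 0 (mod 7); the common zeros in that column are the intersection.
  x = 0: f ≡ 0 at y ∈ ∅; g ≡ 0 at y ∈ ∅; common: ∅.
  x = 1: f ≡ 0 at y ∈ {3, 5}; g ≡ 0 at y ∈ {1, 3}; common: {3}.
  x = 2: f ≡ 0 at y ∈ {5, 6}; g ≡ 0 at y ∈ {1, 4}; common: ∅.
  x = 3: f ≡ 0 at y ∈ {3, 4}; g ≡ 0 at y ∈ ∅; common: ∅.
  x = 4: f ≡ 0 at y ∈ {4, 6}; g ≡ 0 at y ∈ {2, 5}; common: ∅.
  x = 5: f ≡ 0 at y ∈ ∅; g ≡ 0 at y ∈ {3, 5}; common: ∅.
  x = 6: f ≡ 0 at y ∈ ∅; g ≡ 0 at y ∈ ∅; common: ∅.
Collecting: common zeros = {(1, 3)}, so the count is 1.
Comparison with the Bézout bound: 1 ≤ 4 = deg(f)·deg(g), as expected for curves with no common component (the affine F_7-count falls short of the bound because intersections may lie at infinity, over extension fields, or carry multiplicity).


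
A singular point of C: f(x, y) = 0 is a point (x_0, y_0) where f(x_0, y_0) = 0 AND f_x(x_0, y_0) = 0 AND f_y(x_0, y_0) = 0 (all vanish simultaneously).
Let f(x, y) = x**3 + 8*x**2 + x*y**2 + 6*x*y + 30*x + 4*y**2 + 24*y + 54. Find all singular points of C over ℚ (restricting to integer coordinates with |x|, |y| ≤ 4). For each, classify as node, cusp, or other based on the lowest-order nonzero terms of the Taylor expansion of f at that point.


Singular points: {(-3, -3)}; classification: node.

Compute partial derivatives:
  f_x = 3*x**2 + 16*x + y**2 + 6*y + 30.
  f_y = 2*x*y + 6*x + 8*y + 24.
Scan x_0 ∈ {−4, ..., 4}. For each x_0, f_y(x_0, y) is a polynomial in y; find its integer roots y ∈ {−4, ..., 4}, then test f_x and f at those candidates.
  x = -4: f_y(-4, y) = 0; vanishes at y ∈ {-4, -3, -2, -1, 0, 1, 2, 3, 4}. (-4, -4): f_x = 6 ≠ 0; (-4, -3): f_x = 5 ≠ 0; (-4, -2): f_x = 6 ≠ 0; (-4, -1): f_x = 9 ≠ 0; (-4, 0): f_x = 14 ≠ 0; (-4, 1): f_x = 21 ≠ 0; (-4, 2): f_x = 30 ≠ 0; (-4, 3): f_x = 41 ≠ 0; (-4, 4): f_x = 54 ≠ 0.
  x = -3: f_y(-3, y) = 2*y + 6; vanishes at y ∈ {-3}. (-3, -3): f_x = 0, f = 0 — SINGULAR.
  x = -2: f_y(-2, y) = 4*y + 12; vanishes at y ∈ {-3}. (-2, -3): f_x = 1 ≠ 0.
  x = -1: f_y(-1, y) = 6*y + 18; vanishes at y ∈ {-3}. (-1, -3): f_x = 8 ≠ 0.
  x = 0: f_y(0, y) = 8*y + 24; vanishes at y ∈ {-3}. (0, -3): f_x = 21 ≠ 0.
  x = 1: f_y(1, y) = 10*y + 30; vanishes at y ∈ {-3}. (1, -3): f_x = 40 ≠ 0.
  x = 2: f_y(2, y) = 12*y + 36; vanishes at y ∈ {-3}. (2, -3): f_x = 65 ≠ 0.
  x = 3: f_y(3, y) = 14*y + 42; vanishes at y ∈ {-3}. (3, -3): f_x = 96 ≠ 0.
  x = 4: f_y(4, y) = 16*y + 48; vanishes at y ∈ {-3}. (4, -3): f_x = 133 ≠ 0.
Only singular point on the grid: (-3, -3).
Classify: substitute x = -3 + u, y = -3 + v and expand: f = u**3 - u**2 + u*v**2 + v**2.
No constant or linear terms (consistent with a singular point). Quadratic part: -u**2 + v**2. Cubic part: u**3 + u*v**2.
The quadratic part v**2 - u**2 = (v − u)(v + u) splits into two distinct linear factors, so there are two distinct tangent lines y − -3 = ±(x − -3) — this is a node (ordinary double point).
Classification: node.


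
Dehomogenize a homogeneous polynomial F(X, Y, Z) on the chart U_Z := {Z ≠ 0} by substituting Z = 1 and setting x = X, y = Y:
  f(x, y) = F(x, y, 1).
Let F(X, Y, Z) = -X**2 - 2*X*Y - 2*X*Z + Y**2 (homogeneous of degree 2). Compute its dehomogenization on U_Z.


f(x, y) = -x**2 - 2*x*y - 2*x + y**2

On U_Z we set Z = 1. Each monomial c·X^i·Y^j·Z^k in F becomes c·x^i·y^j·1^k = c·x^i·y^j.
Substituting Z = 1: F(X, Y, 1) = -x**2 - 2*x*y - 2*x + y**2.
Note: deg(f) ≤ deg(F) = 2; strict inequality happens when F is divisible by Z (lost terms).


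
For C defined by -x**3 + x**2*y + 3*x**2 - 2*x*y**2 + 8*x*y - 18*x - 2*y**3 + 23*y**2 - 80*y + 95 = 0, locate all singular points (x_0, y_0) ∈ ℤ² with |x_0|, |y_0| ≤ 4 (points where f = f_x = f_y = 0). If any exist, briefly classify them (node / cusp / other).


Singular points: {(2, 3)}; classification: cusp.

Compute partial derivatives:
  f_x = -3*x**2 + 2*x*y + 6*x - 2*y**2 + 8*y - 18.
  f_y = x**2 - 4*x*y + 8*x - 6*y**2 + 46*y - 80.
Scan x_0 ∈ {−4, ..., 4}. For each x_0, f_y(x_0, y) is a polynomial in y; find its integer roots y ∈ {−4, ..., 4}, then test f_x and f at those candidates.
  x = -4: f_y(-4, y) = -6*y**2 + 62*y - 96; no integer root y with |y| ≤ 4.
  x = -3: f_y(-3, y) = -6*y**2 + 58*y - 95; no integer root y with |y| ≤ 4.
  x = -2: f_y(-2, y) = -6*y**2 + 54*y - 92; no integer root y with |y| ≤ 4.
  x = -1: f_y(-1, y) = -6*y**2 + 50*y - 87; no integer root y with |y| ≤ 4.
  x = 0: f_y(0, y) = -6*y**2 + 46*y - 80; no integer root y with |y| ≤ 4.
  x = 1: f_y(1, y) = -6*y**2 + 42*y - 71; no integer root y with |y| ≤ 4.
  x = 2: f_y(2, y) = -6*y**2 + 38*y - 60; vanishes at y ∈ {3}. (2, 3): f_x = 0, f = 0 — SINGULAR.
  x = 3: f_y(3, y) = -6*y**2 + 34*y - 47; no integer root y with |y| ≤ 4.
  x = 4: f_y(4, y) = -6*y**2 + 30*y - 32; no integer root y with |y| ≤ 4.
Only singular point on the grid: (2, 3).
Classify: substitute x = 2 + u, y = 3 + v and expand: f = -u**3 + u**2*v - 2*u*v**2 - 2*v**3 + v**2.
No constant or linear terms (consistent with a singular point). Quadratic part: v**2. Cubic part: -u**3 + u**2*v - 2*u*v**2 - 2*v**3.
The quadratic part v**2 is a perfect square, so there is a single (double) tangent line v = 0, i.e. y = 3. Restricting the cubic part to that line (v = 0) leaves -u**3 ≠ 0, so f is not divisible by v and the branch is v² ≈ u**3 to lowest order — this is a cusp.
Classification: cusp.


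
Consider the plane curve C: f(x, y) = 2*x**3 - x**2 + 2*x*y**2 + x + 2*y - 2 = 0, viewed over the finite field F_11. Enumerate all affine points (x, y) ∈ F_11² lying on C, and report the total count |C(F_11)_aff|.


Affine F_11-points: {(0, 1), (1, 0), (1, 10), (3, 9), (5, 4), (5, 9), (7, 7), (8, 2), (9, 8), (9, 9), (10, 6)}; count = 11.

For each of the 121 pairs (x, y) ∈ F_11², evaluate f(x, y) mod 11. Record the zeros.
  x = 0: [0↦9, 1↦0, 2↦2, 3↦4, 4↦6, 5↦8, 6↦10, 7↦1, 8↦3, 9↦5, 10↦7]  zeros at y ∈ {1}
  x = 1: [0↦0, 1↦4, 2↦1, 3↦2, 4↦7, 5↦5, 6↦7, 7↦2, 8↦1, 9↦4, 10↦0]  zeros at y ∈ {0, 10}
  x = 2: [0↦1, 1↦7, 2↦10, 3↦10, 4↦7, 5↦1, 6↦3, 7↦2, 8↦9, 9↦2, 10↦3]  zeros at y ∈ ∅
  x = 3: [0↦2, 1↦10, 2↦8, 3↦7, 4↦7, 5↦8, 6↦10, 7↦2, 8↦6, 9↦0, 10↦6]  zeros at y ∈ {9}
  x = 4: [0↦4, 1↦3, 2↦7, 3↦5, 4↦8, 5↦5, 6↦7, 7↦3, 8↦4, 9↦10, 10↦10]  zeros at y ∈ ∅
  x = 5: [0↦8, 1↦9, 2↦8, 3↦5, 4↦0, 5↦4, 6↦6, 7↦6, 8↦4, 9↦0, 10↦5]  zeros at y ∈ {4, 9}
  x = 6: [0↦4, 1↦7, 2↦1, 3↦8, 4↦6, 5↦6, 6↦8, 7↦1, 8↦7, 9↦4, 10↦3]  zeros at y ∈ ∅
  x = 7: [0↦4, 1↦9, 2↦9, 3↦4, 4↦5, 5↦1, 6↦3, 7↦0, 8↦3, 9↦1, 10↦5]  zeros at y ∈ {7}
  x = 8: [0↦9, 1↦5, 2↦0, 3↦5, 4↦9, 5↦1, 6↦3, 7↦4, 8↦4, 9↦3, 10↦1]  zeros at y ∈ {2}
  x = 9: [0↦9, 1↦7, 2↦8, 3↦1, 4↦8, 5↦7, 6↦9, 7↦3, 8↦0, 9↦0, 10↦3]  zeros at y ∈ {8, 9}
  x = 10: [0↦5, 1↦5, 2↦1, 3↦4, 4↦3, 5↦9, 6↦0, 7↦9, 8↦3, 9↦4, 10↦1]  zeros at y ∈ {6}
Collecting zeros: affine points = {(0, 1), (1, 0), (1, 10), (3, 9), (5, 4), (5, 9), (7, 7), (8, 2), (9, 8), (9, 9), (10, 6)}.
Total count |C(F_11)_aff| = 11.


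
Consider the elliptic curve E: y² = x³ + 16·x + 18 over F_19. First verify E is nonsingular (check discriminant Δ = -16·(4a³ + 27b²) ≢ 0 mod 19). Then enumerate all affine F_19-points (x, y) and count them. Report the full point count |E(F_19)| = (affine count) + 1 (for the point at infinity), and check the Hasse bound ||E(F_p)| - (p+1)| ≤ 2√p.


Affine points = {(1, 4), (1, 15), (2, 1), (2, 18), (3, 6), (3, 13), (6, 8), (6, 11), (7, 6), (7, 13), (9, 6), (9, 13), (10, 0), (11, 9), (11, 10), (12, 0), (15, 2), (15, 17), (16, 0), (17, 4), (17, 15), (18, 1), (18, 18)}; affine count = 23; |E(F_19)| = 24.

Discriminant check: Δ ∝ 4a³ + 27b² = 4·16³ + 27·18² = 4·4096 + 27·324 ≡ 14 (mod 19). Nonzero ⇒ E is nonsingular.
For each x ∈ F_19, compute rhs = x³ + 16·x + 18 mod 19, then count y ∈ F_19 with y² ≡ rhs.
  x = 0: rhs = 18, matching y values: none (0 points).
  x = 1: rhs = 16, matching y values: 4, 15 (2 points).
  x = 2: rhs = 1, matching y values: 1, 18 (2 points).
  x = 3: rhs = 17, matching y values: 6, 13 (2 points).
  x = 4: rhs = 13, matching y values: none (0 points).
  x = 5: rhs = 14, matching y values: none (0 points).
  x = 6: rhs = 7, matching y values: 8, 11 (2 points).
  x = 7: rhs = 17, matching y values: 6, 13 (2 points).
  x = 8: rhs = 12, matching y values: none (0 points).
  x = 9: rhs = 17, matching y values: 6, 13 (2 points).
  x = 10: rhs = 0, matching y values: 0 (1 points).
  x = 11: rhs = 5, matching y values: 9, 10 (2 points).
  x = 12: rhs = 0, matching y values: 0 (1 points).
  x = 13: rhs = 10, matching y values: none (0 points).
  x = 14: rhs = 3, matching y values: none (0 points).
  x = 15: rhs = 4, matching y values: 2, 17 (2 points).
  x = 16: rhs = 0, matching y values: 0 (1 points).
  x = 17: rhs = 16, matching y values: 4, 15 (2 points).
  x = 18: rhs = 1, matching y values: 1, 18 (2 points).
Total affine count: 23.
Full point count |E(F_19)| = 23 + 1 = 24.
Hasse bound: |24 − (19+1)| = |4| = 4 ≤ 2√19 ≈ 8.7178 ✓.


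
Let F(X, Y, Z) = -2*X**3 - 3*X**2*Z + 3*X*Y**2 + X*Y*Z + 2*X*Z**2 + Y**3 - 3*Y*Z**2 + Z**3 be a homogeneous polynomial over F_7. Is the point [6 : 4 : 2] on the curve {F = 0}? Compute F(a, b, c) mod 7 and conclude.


F(6,4,2) ≡ 5 (mod 7); P is NOT on the curve.

Evaluate F(6, 4, 2) term-by-term (mod 7).
  -2*X**3 ↦ -2·216·1·1 = -432
  -3*X**2*Z ↦ -3·36·1·2 = -216
  3*X*Y**2 ↦ 3·6·16·1 = 288
  X*Y*Z ↦ 1·6·4·2 = 48
  2*X*Z**2 ↦ 2·6·1·4 = 48
  Y**3 ↦ 1·1·64·1 = 64
  -3*Y*Z**2 ↦ -3·1·4·4 = -48
  Z**3 ↦ 1·1·1·8 = 8
Sum: F(6, 4, 2) = (-432) + (-216) + (288) + (48) + (48) + (64) + (-48) + (8) = -240.
Reducing mod 7: -240 ≡ 5 (mod 7).
Since F(a, b, c) ≡ 5 ≠ 0 (mod 7), P does NOT lie on the curve.
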